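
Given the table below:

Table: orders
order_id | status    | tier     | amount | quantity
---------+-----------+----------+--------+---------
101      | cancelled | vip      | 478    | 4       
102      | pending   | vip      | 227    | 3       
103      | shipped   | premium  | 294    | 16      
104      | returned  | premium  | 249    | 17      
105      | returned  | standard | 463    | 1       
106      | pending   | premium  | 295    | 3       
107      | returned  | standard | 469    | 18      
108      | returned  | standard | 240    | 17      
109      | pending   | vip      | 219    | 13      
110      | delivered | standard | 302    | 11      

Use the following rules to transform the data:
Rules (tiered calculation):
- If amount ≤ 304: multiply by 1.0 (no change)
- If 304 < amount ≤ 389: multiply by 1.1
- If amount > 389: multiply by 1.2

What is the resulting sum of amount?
3518.0

Step 1: Tier 1 (amount ≤ 304): 7 records, sum = 1826 × 1.0 = 1826.0
Step 2: Tier 2 (304 < amount ≤ 389): 0 records, sum = 0 × 1.1 = 0.0
Step 3: Tier 3 (amount > 389): 3 records, sum = 1410 × 1.2 = 1692.0
Step 4: Final sum = 1826.0 + 0.0 + 1692.0 = 3518.0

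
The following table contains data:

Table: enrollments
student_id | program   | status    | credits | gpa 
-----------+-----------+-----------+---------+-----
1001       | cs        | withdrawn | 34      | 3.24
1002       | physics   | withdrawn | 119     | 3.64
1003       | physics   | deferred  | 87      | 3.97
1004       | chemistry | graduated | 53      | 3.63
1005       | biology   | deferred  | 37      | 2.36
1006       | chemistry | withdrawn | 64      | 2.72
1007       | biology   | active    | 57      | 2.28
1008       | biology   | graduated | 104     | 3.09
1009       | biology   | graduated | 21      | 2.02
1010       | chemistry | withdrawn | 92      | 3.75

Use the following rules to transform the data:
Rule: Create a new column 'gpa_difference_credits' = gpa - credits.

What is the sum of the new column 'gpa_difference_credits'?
-637.3

Step 1: For each record, compute gpa - credits
Example calculations:
  3.24 - 34 = -30.76
  3.64 - 119 = -115.36
  3.97 - 87 = -83.03
  ...
Step 2: Sum all derived values
Step 3: Total = -637.3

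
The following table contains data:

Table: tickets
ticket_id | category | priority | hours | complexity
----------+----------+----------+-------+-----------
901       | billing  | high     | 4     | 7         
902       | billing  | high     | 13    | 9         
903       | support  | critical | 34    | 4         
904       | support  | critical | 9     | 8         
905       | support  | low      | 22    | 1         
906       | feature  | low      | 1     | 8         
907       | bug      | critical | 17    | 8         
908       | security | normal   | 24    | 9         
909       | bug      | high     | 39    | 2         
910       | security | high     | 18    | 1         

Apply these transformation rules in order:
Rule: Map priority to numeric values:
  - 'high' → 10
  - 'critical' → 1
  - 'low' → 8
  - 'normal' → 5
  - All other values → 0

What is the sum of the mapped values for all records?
64

Step 1: Apply mapping to each record
Step 2: Count by status:
  'high': 4 records × 10 = 40
  'critical': 3 records × 1 = 3
  'low': 2 records × 8 = 16
  'normal': 1 records × 5 = 5
Step 3: Sum all mapped values = 64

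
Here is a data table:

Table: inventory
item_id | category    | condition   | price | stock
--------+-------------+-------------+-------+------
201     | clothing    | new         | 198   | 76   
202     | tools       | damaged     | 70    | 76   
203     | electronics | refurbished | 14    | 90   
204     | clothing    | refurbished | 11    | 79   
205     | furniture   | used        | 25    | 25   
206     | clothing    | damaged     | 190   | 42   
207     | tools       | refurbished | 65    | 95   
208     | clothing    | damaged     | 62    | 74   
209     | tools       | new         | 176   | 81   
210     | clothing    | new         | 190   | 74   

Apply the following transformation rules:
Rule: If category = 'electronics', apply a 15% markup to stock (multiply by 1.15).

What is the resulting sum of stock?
725.5

Step 1: Records with category = 'electronics' have total stock = 90
Step 2: Apply multiplier: 90 × 1.15 = 103.5
Step 3: Other records total: 622
Step 4: Final sum = 103.5 + 622 = 725.5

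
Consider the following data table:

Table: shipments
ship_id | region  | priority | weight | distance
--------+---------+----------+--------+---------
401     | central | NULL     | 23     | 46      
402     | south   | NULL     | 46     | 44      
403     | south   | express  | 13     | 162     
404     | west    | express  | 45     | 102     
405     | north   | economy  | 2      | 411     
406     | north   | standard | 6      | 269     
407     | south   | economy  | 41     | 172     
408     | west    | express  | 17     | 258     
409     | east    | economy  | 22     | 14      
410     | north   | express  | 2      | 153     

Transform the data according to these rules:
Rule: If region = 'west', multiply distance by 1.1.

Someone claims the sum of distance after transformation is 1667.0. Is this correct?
Yes, the result is correct.

Step 1: Calculate the correct sum after transformation
Step 2: Apply multiplier 1.1 to records where region = 'west'
Step 3: Correct result = 1667.0
Step 4: Claimed result = 1667.0
Step 5: 1667.0 = 1667.0 ✓
Conclusion: The claimed result is correct.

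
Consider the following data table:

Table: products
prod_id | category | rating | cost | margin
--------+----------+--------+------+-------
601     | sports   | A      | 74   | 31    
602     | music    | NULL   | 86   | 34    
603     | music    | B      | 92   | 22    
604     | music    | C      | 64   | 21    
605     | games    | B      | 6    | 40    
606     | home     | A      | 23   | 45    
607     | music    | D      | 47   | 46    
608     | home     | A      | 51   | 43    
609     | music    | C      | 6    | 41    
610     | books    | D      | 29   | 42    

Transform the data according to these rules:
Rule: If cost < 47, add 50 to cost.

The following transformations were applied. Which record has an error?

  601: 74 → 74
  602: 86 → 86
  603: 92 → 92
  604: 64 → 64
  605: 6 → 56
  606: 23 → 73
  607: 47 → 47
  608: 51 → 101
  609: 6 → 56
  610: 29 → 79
Record 608 has an error. The correct transformed value should be 51, not 101.

Step 1: Check each record against the rule
Step 2: Record 608 has cost = 51
Step 3: Since 51 >= 47, the bonus should not have been applied
Step 4: Correct value = 51, but claimed value = 101
Conclusion: Record 608 has the error.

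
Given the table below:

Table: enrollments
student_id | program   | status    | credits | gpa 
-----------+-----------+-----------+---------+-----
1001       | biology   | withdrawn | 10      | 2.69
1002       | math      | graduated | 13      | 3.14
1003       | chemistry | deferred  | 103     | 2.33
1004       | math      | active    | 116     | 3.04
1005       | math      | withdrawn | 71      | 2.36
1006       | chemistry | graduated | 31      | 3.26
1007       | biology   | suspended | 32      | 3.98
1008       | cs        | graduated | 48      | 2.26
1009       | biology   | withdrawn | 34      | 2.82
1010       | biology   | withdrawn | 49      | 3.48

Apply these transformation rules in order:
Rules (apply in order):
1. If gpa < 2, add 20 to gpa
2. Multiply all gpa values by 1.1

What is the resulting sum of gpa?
32.3

Step 1: Apply Rule 1 - Add 20 to records with gpa < 2
  - 0 records affected: 0 + (0 × 20) = 0
  - Unaffected records: 29.36
  - Sum after Rule 1: 29.36
Step 2: Apply Rule 2 - Multiply all by 1.1
  - 29.36 × 1.1 = 32.3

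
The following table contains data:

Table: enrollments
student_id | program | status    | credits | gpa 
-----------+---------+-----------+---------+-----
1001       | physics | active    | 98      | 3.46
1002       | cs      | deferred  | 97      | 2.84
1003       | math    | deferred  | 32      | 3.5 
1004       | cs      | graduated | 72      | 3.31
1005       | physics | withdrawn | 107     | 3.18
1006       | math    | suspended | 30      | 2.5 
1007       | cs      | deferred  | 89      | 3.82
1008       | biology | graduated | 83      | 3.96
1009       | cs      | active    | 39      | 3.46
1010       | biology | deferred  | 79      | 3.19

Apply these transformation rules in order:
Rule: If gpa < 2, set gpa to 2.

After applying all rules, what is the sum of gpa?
33.22

Step 1: 0 records have gpa < 2
Step 2: These records originally summed to 0
Step 3: After setting to minimum: 0 × 2 = 0
Step 4: Unaffected records sum: 33.22
Step 5: Final sum = 0 + 33.22 = 33.22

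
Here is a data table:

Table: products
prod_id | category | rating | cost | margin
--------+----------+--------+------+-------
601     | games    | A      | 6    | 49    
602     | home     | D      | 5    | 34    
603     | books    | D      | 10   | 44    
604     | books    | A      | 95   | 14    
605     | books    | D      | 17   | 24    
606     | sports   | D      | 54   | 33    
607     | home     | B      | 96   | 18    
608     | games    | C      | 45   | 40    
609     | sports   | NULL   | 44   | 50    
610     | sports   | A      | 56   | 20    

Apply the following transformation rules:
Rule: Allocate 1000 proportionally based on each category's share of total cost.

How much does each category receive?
books: 285.05, games: 119.16, home: 235.98, sports: 359.81

Step 1: Calculate total cost = 428
Step 2: Calculate each category's proportion:
  books: 122/428 = 28.50% → 285.05
  games: 51/428 = 11.92% → 119.16
  home: 101/428 = 23.60% → 235.98
  sports: 154/428 = 35.98% → 359.81
Step 3: Verify: sum of allocations ≈ 1000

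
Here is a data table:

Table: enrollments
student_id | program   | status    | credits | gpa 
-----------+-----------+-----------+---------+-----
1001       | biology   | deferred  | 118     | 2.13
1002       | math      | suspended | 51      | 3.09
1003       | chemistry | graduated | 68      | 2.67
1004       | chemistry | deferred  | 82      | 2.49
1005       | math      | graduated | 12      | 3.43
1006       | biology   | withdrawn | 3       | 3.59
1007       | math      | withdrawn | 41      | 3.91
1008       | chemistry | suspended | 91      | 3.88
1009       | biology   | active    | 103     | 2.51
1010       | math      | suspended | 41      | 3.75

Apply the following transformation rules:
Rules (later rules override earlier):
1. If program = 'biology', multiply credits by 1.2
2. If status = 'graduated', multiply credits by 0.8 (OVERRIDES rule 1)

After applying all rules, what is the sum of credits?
638.8

Step 1: Rule 2 takes priority for records with status = 'graduated'
  - 2 records: 80 × 0.8 = 64.0
Step 2: Rule 1 applies to remaining records with program = 'biology'
  - 3 records: 224 × 1.2 = 268.8
Step 3: Other records unchanged: 306
Step 4: Final sum = 64.0 + 268.8 + 306 = 638.8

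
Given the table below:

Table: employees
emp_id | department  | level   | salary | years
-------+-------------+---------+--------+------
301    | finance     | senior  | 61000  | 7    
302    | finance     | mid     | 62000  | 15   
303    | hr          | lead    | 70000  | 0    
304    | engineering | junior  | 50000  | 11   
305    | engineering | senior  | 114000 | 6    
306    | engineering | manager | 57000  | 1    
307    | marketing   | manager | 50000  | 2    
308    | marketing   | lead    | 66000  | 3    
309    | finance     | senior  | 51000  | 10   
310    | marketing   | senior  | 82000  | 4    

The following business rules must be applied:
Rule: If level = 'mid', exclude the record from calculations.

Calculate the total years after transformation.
44

Step 1: Identify records where level = 'mid'
Step 2: The excluded records sum to 15
Step 3: Original total years = 59
Step 4: Remaining total = 59 - 15 = 44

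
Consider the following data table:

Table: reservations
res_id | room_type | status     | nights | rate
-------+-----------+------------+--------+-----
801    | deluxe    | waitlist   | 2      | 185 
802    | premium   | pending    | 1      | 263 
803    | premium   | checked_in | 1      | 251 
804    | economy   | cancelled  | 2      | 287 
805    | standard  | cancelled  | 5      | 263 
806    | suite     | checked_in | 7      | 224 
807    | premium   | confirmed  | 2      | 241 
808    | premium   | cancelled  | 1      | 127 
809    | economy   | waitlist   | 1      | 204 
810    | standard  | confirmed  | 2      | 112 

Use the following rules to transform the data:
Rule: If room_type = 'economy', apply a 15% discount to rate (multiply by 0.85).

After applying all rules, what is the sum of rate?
2083.35

Step 1: Records with room_type = 'economy' have total rate = 491
Step 2: Apply multiplier: 491 × 0.85 = 417.35
Step 3: Other records total: 1666
Step 4: Final sum = 417.35 + 1666 = 2083.35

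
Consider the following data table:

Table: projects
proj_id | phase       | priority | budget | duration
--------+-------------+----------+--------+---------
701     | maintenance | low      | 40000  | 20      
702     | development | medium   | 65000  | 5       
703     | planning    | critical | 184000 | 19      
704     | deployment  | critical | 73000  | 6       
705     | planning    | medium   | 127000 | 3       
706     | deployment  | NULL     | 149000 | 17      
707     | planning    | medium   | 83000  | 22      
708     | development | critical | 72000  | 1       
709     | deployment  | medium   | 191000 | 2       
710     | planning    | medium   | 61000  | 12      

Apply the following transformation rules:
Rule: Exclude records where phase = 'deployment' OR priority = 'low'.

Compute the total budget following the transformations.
592000

Step 1: Find records where phase = 'deployment' OR priority = 'low'
Step 2: 4 records match, summing to 453000
Step 3: Original sum: 1045000
Step 4: Remaining sum = 1045000 - 453000 = 592000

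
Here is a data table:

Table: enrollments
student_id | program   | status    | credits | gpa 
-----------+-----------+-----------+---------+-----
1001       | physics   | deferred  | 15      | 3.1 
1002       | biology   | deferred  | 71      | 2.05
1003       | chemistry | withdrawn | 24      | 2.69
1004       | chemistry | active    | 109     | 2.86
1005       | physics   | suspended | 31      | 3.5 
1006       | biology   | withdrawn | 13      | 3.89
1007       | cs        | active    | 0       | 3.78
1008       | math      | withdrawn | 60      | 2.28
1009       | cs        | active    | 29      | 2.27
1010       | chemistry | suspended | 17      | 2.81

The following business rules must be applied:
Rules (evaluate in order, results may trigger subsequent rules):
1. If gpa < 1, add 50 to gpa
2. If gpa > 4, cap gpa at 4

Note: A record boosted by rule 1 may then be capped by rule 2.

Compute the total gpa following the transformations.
29.23

Step 1: Apply rule 1 to records with gpa < 1
  - 0 records get bonus of 50
  - Of these, 0 records then exceed 4 and get capped
Step 2: Apply rule 2 to records with gpa > 4
  - 0 records (original) are capped
Step 3: Calculate final sum = 29.23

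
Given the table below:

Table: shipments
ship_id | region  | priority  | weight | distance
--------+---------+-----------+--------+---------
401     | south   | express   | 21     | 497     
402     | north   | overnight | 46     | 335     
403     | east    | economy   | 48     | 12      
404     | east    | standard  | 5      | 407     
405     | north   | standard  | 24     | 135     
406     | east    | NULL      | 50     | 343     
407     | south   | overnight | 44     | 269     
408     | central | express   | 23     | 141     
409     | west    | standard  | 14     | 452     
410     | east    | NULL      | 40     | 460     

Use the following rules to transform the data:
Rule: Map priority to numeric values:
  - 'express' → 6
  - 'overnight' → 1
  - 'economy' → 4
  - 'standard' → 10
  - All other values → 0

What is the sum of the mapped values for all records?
48

Step 1: Apply mapping to each record
Step 2: Count by status:
  'express': 2 records × 6 = 12
  'overnight': 2 records × 1 = 2
  'economy': 1 records × 4 = 4
  'standard': 3 records × 10 = 30
Step 3: Sum all mapped values = 48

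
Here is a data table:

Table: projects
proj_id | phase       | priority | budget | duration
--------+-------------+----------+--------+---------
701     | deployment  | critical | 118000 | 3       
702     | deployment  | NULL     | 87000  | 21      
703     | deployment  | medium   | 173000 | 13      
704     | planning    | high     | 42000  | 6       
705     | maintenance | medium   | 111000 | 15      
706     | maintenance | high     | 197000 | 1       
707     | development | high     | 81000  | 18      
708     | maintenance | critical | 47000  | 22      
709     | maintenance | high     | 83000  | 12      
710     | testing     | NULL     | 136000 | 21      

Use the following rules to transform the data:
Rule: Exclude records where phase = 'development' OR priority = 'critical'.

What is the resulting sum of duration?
89

Step 1: Find records where phase = 'development' OR priority = 'critical'
Step 2: 3 records match, summing to 43
Step 3: Original sum: 132
Step 4: Remaining sum = 132 - 43 = 89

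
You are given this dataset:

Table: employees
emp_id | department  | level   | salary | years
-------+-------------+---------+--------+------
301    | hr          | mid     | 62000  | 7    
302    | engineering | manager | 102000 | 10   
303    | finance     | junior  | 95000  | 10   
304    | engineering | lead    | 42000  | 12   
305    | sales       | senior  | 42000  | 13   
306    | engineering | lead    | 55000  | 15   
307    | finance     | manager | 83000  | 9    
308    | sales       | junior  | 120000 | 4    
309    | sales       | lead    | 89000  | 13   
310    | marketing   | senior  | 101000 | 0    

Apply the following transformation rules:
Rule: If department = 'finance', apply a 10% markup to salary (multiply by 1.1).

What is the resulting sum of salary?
808800.0

Step 1: Records with department = 'finance' have total salary = 178000
Step 2: Apply multiplier: 178000 × 1.1 = 195800.0
Step 3: Other records total: 613000
Step 4: Final sum = 195800.0 + 613000 = 808800.0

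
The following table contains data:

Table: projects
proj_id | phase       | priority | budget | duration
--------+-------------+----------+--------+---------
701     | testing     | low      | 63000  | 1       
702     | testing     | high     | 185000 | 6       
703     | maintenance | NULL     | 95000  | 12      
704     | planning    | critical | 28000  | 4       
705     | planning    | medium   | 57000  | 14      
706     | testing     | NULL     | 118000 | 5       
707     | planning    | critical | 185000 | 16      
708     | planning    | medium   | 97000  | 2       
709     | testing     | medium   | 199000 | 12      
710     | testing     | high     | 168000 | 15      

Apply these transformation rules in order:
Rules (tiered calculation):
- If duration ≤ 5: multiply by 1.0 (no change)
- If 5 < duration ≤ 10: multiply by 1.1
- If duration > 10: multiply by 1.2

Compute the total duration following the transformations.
101.4

Step 1: Tier 1 (duration ≤ 5): 4 records, sum = 12 × 1.0 = 12.0
Step 2: Tier 2 (5 < duration ≤ 10): 1 records, sum = 6 × 1.1 = 6.6
Step 3: Tier 3 (duration > 10): 5 records, sum = 69 × 1.2 = 82.8
Step 4: Final sum = 12.0 + 6.6 + 82.8 = 101.4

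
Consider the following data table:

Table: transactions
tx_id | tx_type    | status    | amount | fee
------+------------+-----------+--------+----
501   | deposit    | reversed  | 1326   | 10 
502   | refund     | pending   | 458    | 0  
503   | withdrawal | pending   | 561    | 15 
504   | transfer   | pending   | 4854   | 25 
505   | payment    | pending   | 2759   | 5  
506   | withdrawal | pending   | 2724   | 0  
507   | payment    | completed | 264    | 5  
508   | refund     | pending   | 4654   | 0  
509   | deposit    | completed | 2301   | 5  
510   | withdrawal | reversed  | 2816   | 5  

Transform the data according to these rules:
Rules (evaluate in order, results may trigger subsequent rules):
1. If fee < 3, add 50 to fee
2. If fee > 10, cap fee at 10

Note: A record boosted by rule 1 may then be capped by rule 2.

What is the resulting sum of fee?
80

Step 1: Apply rule 1 to records with fee < 3
  - 3 records get bonus of 50
  - Of these, 3 records then exceed 10 and get capped
Step 2: Apply rule 2 to records with fee > 10
  - 2 records (original) are capped
Step 3: Calculate final sum = 80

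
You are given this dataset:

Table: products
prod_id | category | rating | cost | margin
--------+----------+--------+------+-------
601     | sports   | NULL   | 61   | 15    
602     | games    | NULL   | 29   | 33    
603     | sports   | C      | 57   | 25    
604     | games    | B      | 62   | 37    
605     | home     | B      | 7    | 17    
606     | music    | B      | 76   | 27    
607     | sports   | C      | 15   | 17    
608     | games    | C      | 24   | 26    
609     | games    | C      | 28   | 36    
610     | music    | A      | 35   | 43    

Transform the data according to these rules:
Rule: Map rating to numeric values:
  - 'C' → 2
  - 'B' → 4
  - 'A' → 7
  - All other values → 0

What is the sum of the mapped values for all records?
27

Step 1: Apply mapping to each record
Step 2: Count by status:
  'C': 4 records × 2 = 8
  'B': 3 records × 4 = 12
  'A': 1 records × 7 = 7
Step 3: Sum all mapped values = 27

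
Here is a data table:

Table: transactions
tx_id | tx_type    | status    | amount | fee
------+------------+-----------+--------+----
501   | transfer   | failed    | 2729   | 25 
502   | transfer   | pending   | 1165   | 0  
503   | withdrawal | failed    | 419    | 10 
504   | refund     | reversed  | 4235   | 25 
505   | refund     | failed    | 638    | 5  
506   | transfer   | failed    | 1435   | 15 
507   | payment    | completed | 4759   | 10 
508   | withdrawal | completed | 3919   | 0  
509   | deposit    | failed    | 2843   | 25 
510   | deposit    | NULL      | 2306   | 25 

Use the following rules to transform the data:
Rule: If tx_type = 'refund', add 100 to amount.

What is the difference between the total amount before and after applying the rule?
200

Step 1: Original sum of amount = 24448
Step 2: 2 records have tx_type = 'refund'
Step 3: Each affected record changes by 100
Step 4: Total change = 2 × 100 = 200
Step 5: New sum = 24448 + 200 = 24648
Step 6: Difference = |24648 - 24448| = 200
        (Sum increased by 200)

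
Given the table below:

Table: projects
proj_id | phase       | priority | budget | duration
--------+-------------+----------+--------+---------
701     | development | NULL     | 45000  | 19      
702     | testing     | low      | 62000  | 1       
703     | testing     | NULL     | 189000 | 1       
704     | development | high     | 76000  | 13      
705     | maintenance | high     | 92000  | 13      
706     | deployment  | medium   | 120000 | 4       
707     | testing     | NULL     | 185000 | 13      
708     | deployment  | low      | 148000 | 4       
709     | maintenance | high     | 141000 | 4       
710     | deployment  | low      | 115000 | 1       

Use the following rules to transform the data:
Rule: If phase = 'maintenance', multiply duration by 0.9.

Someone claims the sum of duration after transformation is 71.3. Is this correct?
Yes, the result is correct.

Step 1: Calculate the correct sum after transformation
Step 2: Apply multiplier 0.9 to records where phase = 'maintenance'
Step 3: Correct result = 71.3
Step 4: Claimed result = 71.3
Step 5: 71.3 = 71.3 ✓
Conclusion: The claimed result is correct.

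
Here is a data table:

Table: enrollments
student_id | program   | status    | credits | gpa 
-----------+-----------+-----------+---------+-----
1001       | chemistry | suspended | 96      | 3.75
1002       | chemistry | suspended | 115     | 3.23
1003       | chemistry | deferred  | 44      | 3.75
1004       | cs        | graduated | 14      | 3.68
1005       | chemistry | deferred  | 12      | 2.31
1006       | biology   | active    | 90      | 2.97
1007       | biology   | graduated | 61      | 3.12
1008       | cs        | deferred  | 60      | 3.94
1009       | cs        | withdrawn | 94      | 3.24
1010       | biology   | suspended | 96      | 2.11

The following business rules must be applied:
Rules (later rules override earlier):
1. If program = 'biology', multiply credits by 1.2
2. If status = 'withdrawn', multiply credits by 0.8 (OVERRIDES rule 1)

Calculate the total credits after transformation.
712.6

Step 1: Rule 2 takes priority for records with status = 'withdrawn'
  - 1 records: 94 × 0.8 = 75.2
Step 2: Rule 1 applies to remaining records with program = 'biology'
  - 3 records: 247 × 1.2 = 296.4
Step 3: Other records unchanged: 341
Step 4: Final sum = 75.2 + 296.4 + 341 = 712.6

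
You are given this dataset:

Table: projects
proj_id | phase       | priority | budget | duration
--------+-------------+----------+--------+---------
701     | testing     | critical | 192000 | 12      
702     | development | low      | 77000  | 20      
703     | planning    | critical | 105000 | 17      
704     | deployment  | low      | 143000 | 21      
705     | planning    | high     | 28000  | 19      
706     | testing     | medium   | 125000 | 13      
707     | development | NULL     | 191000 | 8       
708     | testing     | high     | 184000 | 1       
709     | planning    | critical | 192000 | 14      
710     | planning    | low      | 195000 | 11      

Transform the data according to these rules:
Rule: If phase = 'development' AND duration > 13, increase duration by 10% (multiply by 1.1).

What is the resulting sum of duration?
138.0

Step 1: Find records where phase = 'development' AND duration > 13
Step 2: 1 records match, summing to 20
Step 3: After multiplier: 20 × 1.1 = 22.0
Step 4: Unaffected records sum: 116
Step 5: Final sum = 22.0 + 116 = 138.0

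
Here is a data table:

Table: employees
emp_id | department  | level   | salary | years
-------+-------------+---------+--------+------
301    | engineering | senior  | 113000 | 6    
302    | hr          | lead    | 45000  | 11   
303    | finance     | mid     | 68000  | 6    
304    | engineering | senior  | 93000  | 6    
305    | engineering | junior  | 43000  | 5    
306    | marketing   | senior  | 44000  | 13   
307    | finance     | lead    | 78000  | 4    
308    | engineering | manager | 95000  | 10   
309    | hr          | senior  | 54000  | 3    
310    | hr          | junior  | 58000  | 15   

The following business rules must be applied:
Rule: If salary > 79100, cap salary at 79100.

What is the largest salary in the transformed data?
79100

Step 1: Original maximum salary = 113000
Step 2: Apply cap at 79100
Step 3: 3 records had salary > 79100 and were capped
Step 4: Maximum after transformation = 79100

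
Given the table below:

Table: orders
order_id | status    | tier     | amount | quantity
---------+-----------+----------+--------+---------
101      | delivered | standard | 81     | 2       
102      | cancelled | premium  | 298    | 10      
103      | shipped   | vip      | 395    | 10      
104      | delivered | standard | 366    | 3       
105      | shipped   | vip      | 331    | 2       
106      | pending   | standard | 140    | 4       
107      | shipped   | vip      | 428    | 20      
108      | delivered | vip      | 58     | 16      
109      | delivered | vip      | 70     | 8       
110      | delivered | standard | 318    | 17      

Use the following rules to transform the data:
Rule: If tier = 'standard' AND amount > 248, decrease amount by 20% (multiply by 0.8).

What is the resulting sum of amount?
2348.2

Step 1: Find records where tier = 'standard' AND amount > 248
Step 2: 2 records match, summing to 684
Step 3: After multiplier: 684 × 0.8 = 547.2
Step 4: Unaffected records sum: 1801
Step 5: Final sum = 547.2 + 1801 = 2348.2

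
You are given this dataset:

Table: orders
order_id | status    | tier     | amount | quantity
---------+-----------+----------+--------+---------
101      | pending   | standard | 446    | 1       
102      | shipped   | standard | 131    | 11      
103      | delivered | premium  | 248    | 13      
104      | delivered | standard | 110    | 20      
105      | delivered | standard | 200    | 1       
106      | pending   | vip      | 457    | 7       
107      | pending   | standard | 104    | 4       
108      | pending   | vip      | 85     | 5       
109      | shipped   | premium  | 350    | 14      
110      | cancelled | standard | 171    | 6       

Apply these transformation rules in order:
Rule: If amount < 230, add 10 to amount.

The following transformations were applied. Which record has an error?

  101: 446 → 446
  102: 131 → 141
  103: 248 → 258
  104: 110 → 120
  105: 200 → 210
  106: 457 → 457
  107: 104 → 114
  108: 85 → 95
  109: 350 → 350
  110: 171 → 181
Record 103 has an error. The correct transformed value should be 248, not 258.

Step 1: Check each record against the rule
Step 2: Record 103 has amount = 248
Step 3: Since 248 >= 230, the bonus should not have been applied
Step 4: Correct value = 248, but claimed value = 258
Conclusion: Record 103 has the error.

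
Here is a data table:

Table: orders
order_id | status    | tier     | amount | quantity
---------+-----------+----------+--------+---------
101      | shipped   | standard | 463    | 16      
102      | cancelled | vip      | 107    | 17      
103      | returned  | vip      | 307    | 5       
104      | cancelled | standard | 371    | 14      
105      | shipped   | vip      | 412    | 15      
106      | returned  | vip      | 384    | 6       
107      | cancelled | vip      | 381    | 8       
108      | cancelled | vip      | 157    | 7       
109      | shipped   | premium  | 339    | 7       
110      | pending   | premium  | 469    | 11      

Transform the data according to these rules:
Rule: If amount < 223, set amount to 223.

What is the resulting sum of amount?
3572

Step 1: 2 records have amount < 223
Step 2: These records originally summed to 264
Step 3: After setting to minimum: 2 × 223 = 446
Step 4: Unaffected records sum: 3126
Step 5: Final sum = 446 + 3126 = 3572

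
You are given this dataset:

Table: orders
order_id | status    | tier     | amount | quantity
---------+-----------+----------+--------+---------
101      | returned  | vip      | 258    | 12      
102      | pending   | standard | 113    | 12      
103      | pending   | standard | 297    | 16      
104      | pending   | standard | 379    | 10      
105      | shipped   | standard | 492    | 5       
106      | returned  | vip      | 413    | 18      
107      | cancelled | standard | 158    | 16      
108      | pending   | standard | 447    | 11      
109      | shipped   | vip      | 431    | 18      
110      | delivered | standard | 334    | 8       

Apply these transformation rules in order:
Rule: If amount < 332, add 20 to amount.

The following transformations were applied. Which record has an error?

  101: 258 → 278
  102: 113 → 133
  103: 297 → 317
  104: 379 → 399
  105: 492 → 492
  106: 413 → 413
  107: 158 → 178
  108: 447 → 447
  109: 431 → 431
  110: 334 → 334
Record 104 has an error. The correct transformed value should be 379, not 399.

Step 1: Check each record against the rule
Step 2: Record 104 has amount = 379
Step 3: Since 379 >= 332, the bonus should not have been applied
Step 4: Correct value = 379, but claimed value = 399
Conclusion: Record 104 has the error.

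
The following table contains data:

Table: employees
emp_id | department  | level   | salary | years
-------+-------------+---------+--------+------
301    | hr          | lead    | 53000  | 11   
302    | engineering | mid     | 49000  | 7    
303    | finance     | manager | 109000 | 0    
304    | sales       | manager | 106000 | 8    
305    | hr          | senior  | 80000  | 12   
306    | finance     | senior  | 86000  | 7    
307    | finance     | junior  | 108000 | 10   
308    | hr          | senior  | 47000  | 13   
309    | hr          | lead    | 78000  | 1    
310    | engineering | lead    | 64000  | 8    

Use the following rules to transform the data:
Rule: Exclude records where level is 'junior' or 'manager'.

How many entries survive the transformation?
7

Step 1: Count records to exclude
  - 1 (junior) + 2 (manager) = 3 records
Step 2: Total records: 10
Step 3: Remaining = 10 - 3 = 7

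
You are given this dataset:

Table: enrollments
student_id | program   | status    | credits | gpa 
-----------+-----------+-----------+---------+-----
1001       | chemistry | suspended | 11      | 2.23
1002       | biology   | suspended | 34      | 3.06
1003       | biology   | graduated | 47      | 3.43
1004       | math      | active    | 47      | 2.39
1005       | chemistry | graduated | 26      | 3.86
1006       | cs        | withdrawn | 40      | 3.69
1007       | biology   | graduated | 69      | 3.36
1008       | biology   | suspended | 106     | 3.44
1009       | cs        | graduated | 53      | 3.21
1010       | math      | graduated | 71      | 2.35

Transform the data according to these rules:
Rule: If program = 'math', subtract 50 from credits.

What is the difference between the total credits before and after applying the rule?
100

Step 1: Original sum of credits = 504
Step 2: 2 records have program = 'math'
Step 3: Each affected record changes by -50
Step 4: Total change = 2 × -50 = -100
Step 5: New sum = 504 + -100 = 404
Step 6: Difference = |404 - 504| = 100
        (Sum decreased by 100)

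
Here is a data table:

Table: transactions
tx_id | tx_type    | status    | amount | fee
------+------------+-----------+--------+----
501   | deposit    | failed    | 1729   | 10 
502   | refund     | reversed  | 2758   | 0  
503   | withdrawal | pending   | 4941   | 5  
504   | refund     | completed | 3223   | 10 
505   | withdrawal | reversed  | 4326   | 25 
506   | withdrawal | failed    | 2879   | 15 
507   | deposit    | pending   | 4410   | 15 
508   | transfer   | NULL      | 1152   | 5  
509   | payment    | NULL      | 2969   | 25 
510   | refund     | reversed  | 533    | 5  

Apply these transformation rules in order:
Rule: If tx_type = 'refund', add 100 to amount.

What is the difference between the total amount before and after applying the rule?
300

Step 1: Original sum of amount = 28920
Step 2: 3 records have tx_type = 'refund'
Step 3: Each affected record changes by 100
Step 4: Total change = 3 × 100 = 300
Step 5: New sum = 28920 + 300 = 29220
Step 6: Difference = |29220 - 28920| = 300
        (Sum increased by 300)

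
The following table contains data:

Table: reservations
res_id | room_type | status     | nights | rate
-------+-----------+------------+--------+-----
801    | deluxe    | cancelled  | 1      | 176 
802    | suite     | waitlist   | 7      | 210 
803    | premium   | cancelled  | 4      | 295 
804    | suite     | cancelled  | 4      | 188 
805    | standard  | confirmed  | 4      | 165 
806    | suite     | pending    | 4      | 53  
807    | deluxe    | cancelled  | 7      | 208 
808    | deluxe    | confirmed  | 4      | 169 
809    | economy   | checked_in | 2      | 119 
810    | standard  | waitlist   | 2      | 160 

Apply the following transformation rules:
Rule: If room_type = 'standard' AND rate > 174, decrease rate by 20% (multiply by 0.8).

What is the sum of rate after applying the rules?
1743

Step 1: Find records where room_type = 'standard' AND rate > 174
Step 2: 0 records match, summing to 0
Step 3: After multiplier: 0 × 0.8 = 0.0
Step 4: Unaffected records sum: 1743
Step 5: Final sum = 0.0 + 1743 = 1743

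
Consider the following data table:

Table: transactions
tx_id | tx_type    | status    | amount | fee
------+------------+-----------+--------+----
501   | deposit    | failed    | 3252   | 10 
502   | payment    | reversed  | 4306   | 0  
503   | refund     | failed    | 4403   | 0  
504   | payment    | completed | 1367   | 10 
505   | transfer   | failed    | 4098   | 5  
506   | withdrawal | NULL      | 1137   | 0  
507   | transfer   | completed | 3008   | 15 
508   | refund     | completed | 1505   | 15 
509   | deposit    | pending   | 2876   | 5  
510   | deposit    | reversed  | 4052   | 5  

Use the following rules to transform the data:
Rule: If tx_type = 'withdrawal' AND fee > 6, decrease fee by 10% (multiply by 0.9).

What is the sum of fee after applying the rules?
65

Step 1: Find records where tx_type = 'withdrawal' AND fee > 6
Step 2: 0 records match, summing to 0
Step 3: After multiplier: 0 × 0.9 = 0.0
Step 4: Unaffected records sum: 65
Step 5: Final sum = 0.0 + 65 = 65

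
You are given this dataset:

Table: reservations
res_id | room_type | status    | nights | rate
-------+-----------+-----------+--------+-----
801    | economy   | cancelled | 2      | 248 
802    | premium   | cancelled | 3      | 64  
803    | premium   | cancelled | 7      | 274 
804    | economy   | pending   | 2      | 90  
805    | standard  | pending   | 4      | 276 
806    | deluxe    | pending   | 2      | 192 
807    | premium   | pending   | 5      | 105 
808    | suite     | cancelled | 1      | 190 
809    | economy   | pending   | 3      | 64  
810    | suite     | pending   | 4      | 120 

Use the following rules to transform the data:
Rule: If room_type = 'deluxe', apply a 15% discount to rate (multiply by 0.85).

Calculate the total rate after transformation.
1594.2

Step 1: Records with room_type = 'deluxe' have total rate = 192
Step 2: Apply multiplier: 192 × 0.85 = 163.2
Step 3: Other records total: 1431
Step 4: Final sum = 163.2 + 1431 = 1594.2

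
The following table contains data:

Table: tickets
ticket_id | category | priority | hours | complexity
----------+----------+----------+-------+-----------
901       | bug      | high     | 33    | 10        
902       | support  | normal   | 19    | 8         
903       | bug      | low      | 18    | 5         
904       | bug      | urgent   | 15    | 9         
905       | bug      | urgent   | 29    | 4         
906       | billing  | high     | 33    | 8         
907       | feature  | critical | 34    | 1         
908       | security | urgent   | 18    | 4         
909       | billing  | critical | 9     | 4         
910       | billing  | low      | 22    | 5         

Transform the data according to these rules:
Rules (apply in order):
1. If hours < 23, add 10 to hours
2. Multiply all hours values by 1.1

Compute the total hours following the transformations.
319.0

Step 1: Apply Rule 1 - Add 10 to records with hours < 23
  - 6 records affected: 101 + (6 × 10) = 161
  - Unaffected records: 129
  - Sum after Rule 1: 290
Step 2: Apply Rule 2 - Multiply all by 1.1
  - 290 × 1.1 = 319.0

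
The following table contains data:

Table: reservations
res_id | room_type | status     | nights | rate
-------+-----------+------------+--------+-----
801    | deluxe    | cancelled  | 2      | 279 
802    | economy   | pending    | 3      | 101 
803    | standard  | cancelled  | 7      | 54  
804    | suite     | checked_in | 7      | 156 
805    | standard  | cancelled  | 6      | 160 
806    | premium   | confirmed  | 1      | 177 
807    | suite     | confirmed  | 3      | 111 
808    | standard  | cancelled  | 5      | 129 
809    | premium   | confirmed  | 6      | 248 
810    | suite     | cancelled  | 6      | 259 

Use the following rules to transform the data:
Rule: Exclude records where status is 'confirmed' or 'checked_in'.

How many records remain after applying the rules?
6

Step 1: Count records to exclude
  - 3 (confirmed) + 1 (checked_in) = 4 records
Step 2: Total records: 10
Step 3: Remaining = 10 - 4 = 6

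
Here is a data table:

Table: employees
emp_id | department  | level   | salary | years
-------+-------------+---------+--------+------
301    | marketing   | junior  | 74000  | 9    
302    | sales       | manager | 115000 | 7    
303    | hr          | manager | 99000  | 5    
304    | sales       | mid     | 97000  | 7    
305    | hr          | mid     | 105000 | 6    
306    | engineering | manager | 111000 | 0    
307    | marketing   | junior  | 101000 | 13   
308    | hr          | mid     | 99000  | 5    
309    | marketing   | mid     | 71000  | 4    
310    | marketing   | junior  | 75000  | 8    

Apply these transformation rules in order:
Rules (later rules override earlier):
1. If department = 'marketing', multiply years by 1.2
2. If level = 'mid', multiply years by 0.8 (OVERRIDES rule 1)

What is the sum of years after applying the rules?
65.6

Step 1: Rule 2 takes priority for records with level = 'mid'
  - 4 records: 22 × 0.8 = 17.6
Step 2: Rule 1 applies to remaining records with department = 'marketing'
  - 3 records: 30 × 1.2 = 36.0
Step 3: Other records unchanged: 12
Step 4: Final sum = 17.6 + 36.0 + 12 = 65.6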